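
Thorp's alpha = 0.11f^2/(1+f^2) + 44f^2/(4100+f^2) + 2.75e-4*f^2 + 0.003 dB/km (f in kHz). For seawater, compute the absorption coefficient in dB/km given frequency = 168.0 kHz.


46.294 dB/km


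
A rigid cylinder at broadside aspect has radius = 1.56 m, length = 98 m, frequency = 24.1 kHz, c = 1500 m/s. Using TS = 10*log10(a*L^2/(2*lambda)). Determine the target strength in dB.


lambda = 1500/24100 = 0.06224 m
TS = 10*log10(1.56*98^2/(2*0.06224)) = 50.8

50.8 dB


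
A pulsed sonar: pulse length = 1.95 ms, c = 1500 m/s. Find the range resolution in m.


dR = c*tau/2 = 1500 * 1.95e-3 / 2 = 1.4625

1.4625 m


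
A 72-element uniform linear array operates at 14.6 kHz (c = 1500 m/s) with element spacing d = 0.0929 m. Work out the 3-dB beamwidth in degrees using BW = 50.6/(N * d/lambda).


Step 1: lambda = 1500/14600 = 0.10274 m
Step 2: d/lambda = 0.0929/0.10274 = 0.9042
Step 3: BW = 50.6/(N * d/lambda) = 50.6/(72 * 0.9042) = 0.78

0.78 deg


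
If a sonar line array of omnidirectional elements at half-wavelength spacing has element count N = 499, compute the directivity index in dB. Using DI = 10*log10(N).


DI = 10*log10(499) = 26.98

26.98 dB


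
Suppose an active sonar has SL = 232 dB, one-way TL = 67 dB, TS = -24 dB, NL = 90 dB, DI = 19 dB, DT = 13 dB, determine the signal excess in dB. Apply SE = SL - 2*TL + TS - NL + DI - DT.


SE = SL - 2*TL + TS - NL + DI - DT = 232 - 2*67 + (-24) - 90 + 19 - 13 = -10

-10 dB


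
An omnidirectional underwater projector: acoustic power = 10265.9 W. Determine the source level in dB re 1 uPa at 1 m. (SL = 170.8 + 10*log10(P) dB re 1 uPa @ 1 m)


SL = 170.8 + 10*log10(10265.9) = 170.8 + 40.11 = 210.91

210.91 dB


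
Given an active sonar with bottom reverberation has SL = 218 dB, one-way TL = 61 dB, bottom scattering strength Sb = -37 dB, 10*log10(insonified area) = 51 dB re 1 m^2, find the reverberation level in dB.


110 dB


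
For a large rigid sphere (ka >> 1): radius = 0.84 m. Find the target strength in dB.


TS = 10*log10(0.84^2 / 4) = 10*log10(0.1764) = -7.54

-7.54 dB


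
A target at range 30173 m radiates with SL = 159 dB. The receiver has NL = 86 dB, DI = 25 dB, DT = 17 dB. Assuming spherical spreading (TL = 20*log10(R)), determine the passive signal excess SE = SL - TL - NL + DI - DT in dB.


Step 1: TL = 20*log10(30173) = 89.59 dB
Step 2: SE = 159 - 89.59 - 86 + 25 - 17 = -8.59

-8.59 dB


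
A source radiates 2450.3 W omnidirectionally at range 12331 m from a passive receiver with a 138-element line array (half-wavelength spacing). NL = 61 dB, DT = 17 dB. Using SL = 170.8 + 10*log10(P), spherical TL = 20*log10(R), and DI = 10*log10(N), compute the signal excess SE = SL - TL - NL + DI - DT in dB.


66.27 dB


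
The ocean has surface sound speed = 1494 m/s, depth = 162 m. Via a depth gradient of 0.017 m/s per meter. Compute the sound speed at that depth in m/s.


c = 1494 + 0.017 * 162 = 1496.754

1496.754 m/s


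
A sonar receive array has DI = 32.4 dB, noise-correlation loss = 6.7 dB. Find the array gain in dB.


AG = DI - L_corr = 32.4 - 6.7 = 25.7

25.7 dB


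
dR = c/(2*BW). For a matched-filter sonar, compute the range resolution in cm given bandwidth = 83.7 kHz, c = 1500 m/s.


dR = c/(2*BW) = 1500 / (2 * 83.7e3) = 0.009 m = 0.9 cm

0.9 cm


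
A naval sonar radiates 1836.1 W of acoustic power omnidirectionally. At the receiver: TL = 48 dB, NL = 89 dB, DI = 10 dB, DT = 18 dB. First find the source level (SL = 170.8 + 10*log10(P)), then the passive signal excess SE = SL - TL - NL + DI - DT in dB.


Step 1: SL = 170.8 + 10*log10(1836.1) = 203.44 dB
Step 2: SE = SL - TL - NL + DI - DT = 203.44 - 48 - 89 + 10 - 18 = 58.44

58.44 dB


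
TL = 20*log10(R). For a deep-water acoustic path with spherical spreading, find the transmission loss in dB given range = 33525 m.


TL = 20*log10(33525) = 90.51

90.51 dB


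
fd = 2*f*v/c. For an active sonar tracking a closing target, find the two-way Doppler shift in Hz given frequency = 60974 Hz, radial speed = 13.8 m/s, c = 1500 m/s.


1121.92 Hz


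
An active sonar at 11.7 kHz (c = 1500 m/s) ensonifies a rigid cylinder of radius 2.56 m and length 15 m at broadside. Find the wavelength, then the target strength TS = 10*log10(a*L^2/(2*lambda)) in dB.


Step 1: lambda = c/f = 1500/11700 = 0.12821 m
Step 2: TS = 10*log10(a*L^2/(2*lambda)) = 10*log10(2.56*15^2/(2*0.12821)) = 33.51

33.51 dB


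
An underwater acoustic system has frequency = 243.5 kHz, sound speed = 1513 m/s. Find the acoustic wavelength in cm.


lambda = c/f = 1513 / 243500 = 0.0062 m = 0.62 cm

0.62 cm


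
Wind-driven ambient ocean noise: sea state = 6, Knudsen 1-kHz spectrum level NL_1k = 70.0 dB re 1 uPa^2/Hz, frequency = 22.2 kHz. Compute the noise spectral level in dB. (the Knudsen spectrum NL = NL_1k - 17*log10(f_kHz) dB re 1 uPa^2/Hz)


NL = NL_1k - 17*log10(f_kHz) = 70.0 - 17*log10(22.2) = 70.0 - (22.89) = 47.11

47.11 dB


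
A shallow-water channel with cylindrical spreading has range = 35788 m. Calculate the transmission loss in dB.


TL = 10*log10(35788) = 45.54

45.54 dB


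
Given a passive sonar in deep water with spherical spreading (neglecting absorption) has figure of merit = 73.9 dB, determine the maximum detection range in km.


4.95 km


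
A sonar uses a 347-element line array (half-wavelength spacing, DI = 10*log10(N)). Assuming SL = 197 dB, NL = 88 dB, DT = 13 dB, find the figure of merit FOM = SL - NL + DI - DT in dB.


Step 1: DI = 10*log10(347) = 25.4 dB
Step 2: FOM = SL - NL + DI - DT = 197 - 88 + 25.4 - 13 = 121.4

121.4 dB


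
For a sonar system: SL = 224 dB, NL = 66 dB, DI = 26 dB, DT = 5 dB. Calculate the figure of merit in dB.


FOM = SL - NL + DI - DT = 224 - 66 + 26 - 5 = 179

179 dB


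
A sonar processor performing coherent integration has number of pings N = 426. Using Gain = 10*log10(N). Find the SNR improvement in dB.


26.29 dB


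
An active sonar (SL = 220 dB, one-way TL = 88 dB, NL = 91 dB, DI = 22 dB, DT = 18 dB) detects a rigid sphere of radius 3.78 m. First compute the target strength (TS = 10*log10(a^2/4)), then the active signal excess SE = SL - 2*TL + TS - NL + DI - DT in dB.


Step 1: TS = 10*log10(3.78^2/4) = 5.53 dB
Step 2: SE = SL - 2*TL + TS - NL + DI - DT = 220 - 2*88 + (5.53) - 91 + 22 - 18 = -37.47

-37.47 dB


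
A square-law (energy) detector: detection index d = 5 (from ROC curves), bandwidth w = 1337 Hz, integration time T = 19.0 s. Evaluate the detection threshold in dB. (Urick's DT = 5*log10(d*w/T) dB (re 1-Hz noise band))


12.73 dB


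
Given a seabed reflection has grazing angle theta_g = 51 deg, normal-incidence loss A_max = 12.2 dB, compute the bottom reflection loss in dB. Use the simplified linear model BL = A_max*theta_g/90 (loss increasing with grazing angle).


BL = A_max * theta_g / 90 = 12.2 * 51 / 90 = 6.91

6.91 dB


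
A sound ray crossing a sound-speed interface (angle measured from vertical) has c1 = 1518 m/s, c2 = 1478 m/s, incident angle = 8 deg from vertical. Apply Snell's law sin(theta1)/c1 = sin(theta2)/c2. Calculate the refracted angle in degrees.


7.79 deg


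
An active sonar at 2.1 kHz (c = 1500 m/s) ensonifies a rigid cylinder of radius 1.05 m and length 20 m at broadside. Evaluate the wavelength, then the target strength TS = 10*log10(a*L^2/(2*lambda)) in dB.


Step 1: lambda = c/f = 1500/2100 = 0.71429 m
Step 2: TS = 10*log10(a*L^2/(2*lambda)) = 10*log10(1.05*20^2/(2*0.71429)) = 24.68

24.68 dB


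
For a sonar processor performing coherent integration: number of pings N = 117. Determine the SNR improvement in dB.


Gain = 10*log10(117) = 20.68

20.68 dB


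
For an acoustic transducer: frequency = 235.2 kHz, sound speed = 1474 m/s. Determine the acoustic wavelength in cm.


lambda = c/f = 1474 / 235200 = 0.0063 m = 0.63 cm

0.63 cm


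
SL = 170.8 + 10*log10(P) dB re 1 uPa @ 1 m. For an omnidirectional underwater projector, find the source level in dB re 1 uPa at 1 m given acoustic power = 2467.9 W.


SL = 170.8 + 10*log10(2467.9) = 170.8 + 33.92 = 204.72

204.72 dB


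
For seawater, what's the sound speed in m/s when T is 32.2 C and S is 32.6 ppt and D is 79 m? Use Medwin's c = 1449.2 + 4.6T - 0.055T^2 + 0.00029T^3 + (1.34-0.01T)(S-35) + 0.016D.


c = 1449.2 + 4.6*32.2 - 0.055*32.2^2 + 0.00029*32.2^3 + (1.34 - 0.01*32.2)*(32.6 - 35) + 0.016*79 = 1548.8

1548.8 m/s


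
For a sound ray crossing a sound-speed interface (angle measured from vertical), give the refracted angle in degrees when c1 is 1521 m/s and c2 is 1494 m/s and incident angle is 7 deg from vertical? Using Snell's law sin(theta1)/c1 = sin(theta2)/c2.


sin(theta2) = (c2/c1)*sin(theta1) = (1494/1521)*sin(7 deg) = 0.11971
theta2 = arcsin(0.11971) = 6.88

6.88 deg


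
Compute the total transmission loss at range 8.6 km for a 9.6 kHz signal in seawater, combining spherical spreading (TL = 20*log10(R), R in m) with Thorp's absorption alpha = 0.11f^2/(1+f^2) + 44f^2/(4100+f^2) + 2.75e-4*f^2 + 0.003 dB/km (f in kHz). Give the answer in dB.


Step 1 (Thorp): alpha = 0.11*92.16/(1+92.16) + 44*92.16/(4100+92.16) + 2.75e-4*92.16 + 0.003 = 1.1045 dB/km
Step 2: TL_spread = 20*log10(8600) = 78.69 dB
Step 3: TL_abs = alpha*R = 1.1045 * 8.6 = 9.5 dB
Step 4: TL_total = 78.69 + 9.5 = 88.19

88.19 dB


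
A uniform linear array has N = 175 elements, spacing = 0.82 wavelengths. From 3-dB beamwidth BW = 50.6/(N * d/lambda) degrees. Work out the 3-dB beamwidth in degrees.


BW = 50.6 / (175 * 0.82) = 50.6 / 143.5 = 0.35

0.35 deg


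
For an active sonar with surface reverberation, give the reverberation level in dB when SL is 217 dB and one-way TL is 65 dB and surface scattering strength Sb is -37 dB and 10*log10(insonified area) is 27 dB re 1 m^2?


RL = SL - 2*TL + Sb + 10*log10(A) = 217 - 2*65 + (-37) + 27 = 77

77 dB


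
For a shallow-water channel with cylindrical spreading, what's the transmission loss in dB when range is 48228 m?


TL = 10*log10(48228) = 46.83

46.83 dB


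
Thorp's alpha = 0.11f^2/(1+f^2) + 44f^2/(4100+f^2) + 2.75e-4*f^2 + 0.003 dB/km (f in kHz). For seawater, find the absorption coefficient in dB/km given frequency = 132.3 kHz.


f^2 = 17503.29
alpha = 0.11*17503.29/(1+17503.29) + 44*17503.29/(4100+17503.29) + 2.75e-4*17503.29 + 0.003 = 40.576

40.576 dB/km


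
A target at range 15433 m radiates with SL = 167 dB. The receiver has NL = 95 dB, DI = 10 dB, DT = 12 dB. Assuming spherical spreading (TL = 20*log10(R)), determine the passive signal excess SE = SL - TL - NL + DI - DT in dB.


-13.77 dB


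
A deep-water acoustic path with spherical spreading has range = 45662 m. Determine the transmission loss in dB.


93.19 dB


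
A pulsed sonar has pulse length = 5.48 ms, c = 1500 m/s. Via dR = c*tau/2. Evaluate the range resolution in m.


dR = c*tau/2 = 1500 * 5.48e-3 / 2 = 4.11

4.11 m


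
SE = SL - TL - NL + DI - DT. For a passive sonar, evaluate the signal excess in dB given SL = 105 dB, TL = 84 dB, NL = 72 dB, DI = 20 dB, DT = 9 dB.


SE = SL - TL - NL + DI - DT = 105 - 84 - 72 + 20 - 9 = -40

-40 dB


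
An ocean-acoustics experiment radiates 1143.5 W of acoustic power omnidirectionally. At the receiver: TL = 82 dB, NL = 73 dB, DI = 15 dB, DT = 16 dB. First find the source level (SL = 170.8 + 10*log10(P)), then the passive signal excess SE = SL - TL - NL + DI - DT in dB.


Step 1: SL = 170.8 + 10*log10(1143.5) = 201.38 dB
Step 2: SE = SL - TL - NL + DI - DT = 201.38 - 82 - 73 + 15 - 16 = 45.38

45.38 dB


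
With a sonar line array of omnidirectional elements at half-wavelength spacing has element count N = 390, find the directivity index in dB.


25.91 dB


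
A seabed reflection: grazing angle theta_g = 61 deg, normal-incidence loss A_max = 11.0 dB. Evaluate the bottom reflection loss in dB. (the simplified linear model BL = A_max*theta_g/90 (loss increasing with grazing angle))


7.46 dB


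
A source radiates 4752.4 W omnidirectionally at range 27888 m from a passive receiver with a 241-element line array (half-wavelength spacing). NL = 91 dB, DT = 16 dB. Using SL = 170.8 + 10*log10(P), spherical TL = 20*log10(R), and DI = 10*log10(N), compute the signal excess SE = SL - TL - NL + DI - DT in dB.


Step 1: SL = 170.8 + 10*log10(4752.4) = 207.57 dB
Step 2: TL = 20*log10(27888) = 88.91 dB
Step 3: DI = 10*log10(241) = 23.82 dB
Step 4: SE = SL - TL - NL + DI - DT = 207.57 - 88.91 - 91 + 23.82 - 16 = 35.48

35.48 dB


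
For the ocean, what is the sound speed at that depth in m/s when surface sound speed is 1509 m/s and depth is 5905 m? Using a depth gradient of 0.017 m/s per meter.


c = 1509 + 0.017 * 5905 = 1609.385

1609.385 m/s


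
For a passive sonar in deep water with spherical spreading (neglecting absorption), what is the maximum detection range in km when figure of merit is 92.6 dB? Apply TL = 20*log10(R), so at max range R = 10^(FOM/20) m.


At max range FOM = TL, so 20*log10(R) = 92.6
R = 10^(92.6/20) = 42657.95 m = 42.66 km

42.66 km


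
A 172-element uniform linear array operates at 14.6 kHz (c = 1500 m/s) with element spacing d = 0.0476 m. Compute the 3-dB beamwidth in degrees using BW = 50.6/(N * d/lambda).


Step 1: lambda = 1500/14600 = 0.10274 m
Step 2: d/lambda = 0.0476/0.10274 = 0.4633
Step 3: BW = 50.6/(N * d/lambda) = 50.6/(172 * 0.4633) = 0.63

0.63 deg


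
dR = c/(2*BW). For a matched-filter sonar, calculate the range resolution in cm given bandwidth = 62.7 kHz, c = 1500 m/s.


dR = c/(2*BW) = 1500 / (2 * 62.7e3) = 0.012 m = 1.2 cm

1.2 cm


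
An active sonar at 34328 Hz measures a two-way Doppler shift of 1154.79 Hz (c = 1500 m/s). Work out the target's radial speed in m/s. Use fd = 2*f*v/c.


From fd = 2*f*v/c, v = c*fd/(2*f) = 1500 * 1154.79 / (2*34328) = 25.23

25.23 m/s


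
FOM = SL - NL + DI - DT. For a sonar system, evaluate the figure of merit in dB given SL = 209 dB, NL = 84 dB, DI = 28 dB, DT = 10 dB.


143 dB


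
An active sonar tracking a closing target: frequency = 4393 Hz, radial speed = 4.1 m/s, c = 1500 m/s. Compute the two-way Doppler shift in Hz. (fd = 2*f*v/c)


fd = 2*f*v/c = 2 * 4393 * 4.1 / 1500 = 24.02

24.02 Hz


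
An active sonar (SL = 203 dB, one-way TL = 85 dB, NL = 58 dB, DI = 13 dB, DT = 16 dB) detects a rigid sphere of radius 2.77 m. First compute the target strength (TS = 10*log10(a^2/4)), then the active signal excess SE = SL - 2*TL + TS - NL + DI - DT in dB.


Step 1: TS = 10*log10(2.77^2/4) = 2.83 dB
Step 2: SE = SL - 2*TL + TS - NL + DI - DT = 203 - 2*85 + (2.83) - 58 + 13 - 16 = -25.17

-25.17 dB


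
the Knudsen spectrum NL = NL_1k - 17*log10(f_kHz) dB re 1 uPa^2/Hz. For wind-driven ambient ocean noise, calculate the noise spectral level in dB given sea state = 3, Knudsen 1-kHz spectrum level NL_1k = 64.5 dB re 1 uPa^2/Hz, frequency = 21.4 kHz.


NL = NL_1k - 17*log10(f_kHz) = 64.5 - 17*log10(21.4) = 64.5 - (22.62) = 41.88

41.88 dB


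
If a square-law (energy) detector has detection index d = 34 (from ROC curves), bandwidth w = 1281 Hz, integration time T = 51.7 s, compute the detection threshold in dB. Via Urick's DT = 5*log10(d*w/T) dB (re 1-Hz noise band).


14.63 dB


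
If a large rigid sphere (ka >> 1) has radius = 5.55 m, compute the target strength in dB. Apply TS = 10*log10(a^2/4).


TS = 10*log10(5.55^2 / 4) = 10*log10(7.700625) = 8.87

8.87 dB


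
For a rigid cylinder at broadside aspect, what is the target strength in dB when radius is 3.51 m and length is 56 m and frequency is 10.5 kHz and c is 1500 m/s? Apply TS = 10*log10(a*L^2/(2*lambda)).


lambda = 1500/10500 = 0.14286 m
TS = 10*log10(3.51*56^2/(2*0.14286)) = 45.86

45.86 dB


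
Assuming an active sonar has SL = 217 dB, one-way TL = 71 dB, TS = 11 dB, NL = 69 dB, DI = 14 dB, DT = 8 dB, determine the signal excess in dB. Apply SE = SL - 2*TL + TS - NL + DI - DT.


SE = SL - 2*TL + TS - NL + DI - DT = 217 - 2*71 + (11) - 69 + 14 - 8 = 23

23 dB


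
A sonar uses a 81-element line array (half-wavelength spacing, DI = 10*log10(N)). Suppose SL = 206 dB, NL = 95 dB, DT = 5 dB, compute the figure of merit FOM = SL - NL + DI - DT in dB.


Step 1: DI = 10*log10(81) = 19.08 dB
Step 2: FOM = SL - NL + DI - DT = 206 - 95 + 19.08 - 5 = 125.08

125.08 dB


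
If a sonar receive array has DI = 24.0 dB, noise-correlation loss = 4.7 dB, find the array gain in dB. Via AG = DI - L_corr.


AG = DI - L_corr = 24.0 - 4.7 = 19.3

19.3 dB


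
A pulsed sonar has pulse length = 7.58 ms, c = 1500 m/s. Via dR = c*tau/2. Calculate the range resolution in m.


dR = c*tau/2 = 1500 * 7.58e-3 / 2 = 5.685

5.685 m


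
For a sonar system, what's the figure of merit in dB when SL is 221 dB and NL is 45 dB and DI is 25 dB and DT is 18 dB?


183 dB


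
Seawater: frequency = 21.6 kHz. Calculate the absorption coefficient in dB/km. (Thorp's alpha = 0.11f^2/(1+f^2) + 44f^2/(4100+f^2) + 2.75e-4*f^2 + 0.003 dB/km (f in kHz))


f^2 = 466.56
alpha = 0.11*466.56/(1+466.56) + 44*466.56/(4100+466.56) + 2.75e-4*466.56 + 0.003 = 4.736

4.736 dB/km


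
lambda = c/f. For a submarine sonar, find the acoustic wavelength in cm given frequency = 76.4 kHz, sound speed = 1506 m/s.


lambda = c/f = 1506 / 76400 = 0.0197 m = 1.97 cm

1.97 cm


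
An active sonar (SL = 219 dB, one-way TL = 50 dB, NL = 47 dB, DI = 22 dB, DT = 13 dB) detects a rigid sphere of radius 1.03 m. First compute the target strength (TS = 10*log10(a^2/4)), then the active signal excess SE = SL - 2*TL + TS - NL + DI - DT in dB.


Step 1: TS = 10*log10(1.03^2/4) = -5.76 dB
Step 2: SE = SL - 2*TL + TS - NL + DI - DT = 219 - 2*50 + (-5.76) - 47 + 22 - 13 = 75.24

75.24 dB


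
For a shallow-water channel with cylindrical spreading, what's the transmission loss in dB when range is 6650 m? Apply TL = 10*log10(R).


TL = 10*log10(6650) = 38.23

38.23 dB


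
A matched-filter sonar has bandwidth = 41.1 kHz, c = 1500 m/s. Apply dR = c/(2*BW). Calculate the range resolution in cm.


dR = c/(2*BW) = 1500 / (2 * 41.1e3) = 0.0182 m = 1.82 cm

1.82 cm


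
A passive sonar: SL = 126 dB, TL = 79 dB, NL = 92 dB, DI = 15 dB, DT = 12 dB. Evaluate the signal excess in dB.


-42 dB


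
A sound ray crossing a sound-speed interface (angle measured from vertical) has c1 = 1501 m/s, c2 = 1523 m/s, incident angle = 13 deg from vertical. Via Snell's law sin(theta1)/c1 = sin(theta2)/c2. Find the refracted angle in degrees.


sin(theta2) = (c2/c1)*sin(theta1) = (1523/1501)*sin(13 deg) = 0.22825
theta2 = arcsin(0.22825) = 13.19

13.19 deg


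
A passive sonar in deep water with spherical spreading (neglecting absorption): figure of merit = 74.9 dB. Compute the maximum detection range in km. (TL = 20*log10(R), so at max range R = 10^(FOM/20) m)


At max range FOM = TL, so 20*log10(R) = 74.9
R = 10^(74.9/20) = 5559.04 m = 5.56 km

5.56 km


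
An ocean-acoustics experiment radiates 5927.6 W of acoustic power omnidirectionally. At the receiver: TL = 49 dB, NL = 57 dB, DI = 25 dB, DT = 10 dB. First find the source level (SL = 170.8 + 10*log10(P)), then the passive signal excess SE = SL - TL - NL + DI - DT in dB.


Step 1: SL = 170.8 + 10*log10(5927.6) = 208.53 dB
Step 2: SE = SL - TL - NL + DI - DT = 208.53 - 49 - 57 + 25 - 10 = 117.53

117.53 dB


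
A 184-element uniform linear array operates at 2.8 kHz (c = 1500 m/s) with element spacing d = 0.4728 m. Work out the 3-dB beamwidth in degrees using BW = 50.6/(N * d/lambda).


Step 1: lambda = 1500/2800 = 0.53571 m
Step 2: d/lambda = 0.4728/0.53571 = 0.8826
Step 3: BW = 50.6/(N * d/lambda) = 50.6/(184 * 0.8826) = 0.31

0.31 deg


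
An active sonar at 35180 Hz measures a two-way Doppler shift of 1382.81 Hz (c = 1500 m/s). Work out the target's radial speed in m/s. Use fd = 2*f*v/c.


From fd = 2*f*v/c, v = c*fd/(2*f) = 1500 * 1382.81 / (2*35180) = 29.48

29.48 m/s


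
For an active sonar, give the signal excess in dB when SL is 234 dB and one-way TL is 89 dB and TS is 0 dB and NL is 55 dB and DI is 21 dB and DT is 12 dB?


SE = SL - 2*TL + TS - NL + DI - DT = 234 - 2*89 + (0) - 55 + 21 - 12 = 10

10 dB


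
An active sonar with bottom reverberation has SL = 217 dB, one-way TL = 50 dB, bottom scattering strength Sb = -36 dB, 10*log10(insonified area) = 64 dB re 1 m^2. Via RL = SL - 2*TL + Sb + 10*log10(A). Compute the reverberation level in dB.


RL = SL - 2*TL + Sb + 10*log10(A) = 217 - 2*50 + (-36) + 64 = 145

145 dB


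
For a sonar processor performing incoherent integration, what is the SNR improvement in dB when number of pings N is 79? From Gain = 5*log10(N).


Gain = 5*log10(79) = 9.49

9.49 dB


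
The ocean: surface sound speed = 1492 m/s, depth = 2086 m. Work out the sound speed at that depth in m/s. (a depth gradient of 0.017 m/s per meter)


1527.462 m/s


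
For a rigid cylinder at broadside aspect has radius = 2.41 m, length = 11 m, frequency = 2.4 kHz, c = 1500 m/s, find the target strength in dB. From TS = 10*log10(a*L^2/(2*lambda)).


lambda = 1500/2400 = 0.625 m
TS = 10*log10(2.41*11^2/(2*0.625)) = 23.68

23.68 dB


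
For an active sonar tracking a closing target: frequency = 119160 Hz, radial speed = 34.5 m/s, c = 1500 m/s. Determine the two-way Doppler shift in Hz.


fd = 2*f*v/c = 2 * 119160 * 34.5 / 1500 = 5481.36

5481.36 Hz


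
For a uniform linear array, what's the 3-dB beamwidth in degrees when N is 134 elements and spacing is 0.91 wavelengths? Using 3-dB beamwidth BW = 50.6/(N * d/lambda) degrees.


0.41 deg


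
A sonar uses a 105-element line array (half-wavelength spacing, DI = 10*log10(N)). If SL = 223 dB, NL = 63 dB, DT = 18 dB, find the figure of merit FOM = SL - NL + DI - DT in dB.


Step 1: DI = 10*log10(105) = 20.21 dB
Step 2: FOM = SL - NL + DI - DT = 223 - 63 + 20.21 - 18 = 162.21

162.21 dB


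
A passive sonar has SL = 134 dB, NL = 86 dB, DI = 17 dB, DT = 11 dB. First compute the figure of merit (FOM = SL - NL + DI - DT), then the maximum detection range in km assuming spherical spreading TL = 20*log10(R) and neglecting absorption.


Step 1: FOM = SL - NL + DI - DT = 134 - 86 + 17 - 11 = 54 dB
Step 2: at max range FOM = TL = 20*log10(R), so R = 10^(54/20) = 501.19 m = 0.5 km

0.5 km


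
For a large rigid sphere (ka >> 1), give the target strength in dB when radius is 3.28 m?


4.3 dB


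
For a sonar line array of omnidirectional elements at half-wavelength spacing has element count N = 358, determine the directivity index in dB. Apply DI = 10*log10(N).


DI = 10*log10(358) = 25.54

25.54 dB


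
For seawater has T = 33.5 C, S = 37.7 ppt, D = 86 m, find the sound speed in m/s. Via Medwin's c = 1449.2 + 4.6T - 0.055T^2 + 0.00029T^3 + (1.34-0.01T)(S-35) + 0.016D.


1556.57 m/s


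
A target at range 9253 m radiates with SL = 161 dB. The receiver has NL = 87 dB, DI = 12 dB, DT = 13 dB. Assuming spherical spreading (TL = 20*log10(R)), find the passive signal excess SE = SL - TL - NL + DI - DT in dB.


Step 1: TL = 20*log10(9253) = 79.33 dB
Step 2: SE = 161 - 79.33 - 87 + 12 - 13 = -6.33

-6.33 dB


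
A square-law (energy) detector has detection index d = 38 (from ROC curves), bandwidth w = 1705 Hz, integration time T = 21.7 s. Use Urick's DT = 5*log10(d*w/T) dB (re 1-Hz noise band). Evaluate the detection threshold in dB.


17.38 dB


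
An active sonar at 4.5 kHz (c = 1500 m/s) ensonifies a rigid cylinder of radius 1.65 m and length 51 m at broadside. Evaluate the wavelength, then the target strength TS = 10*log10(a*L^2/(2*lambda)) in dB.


Step 1: lambda = c/f = 1500/4500 = 0.33333 m
Step 2: TS = 10*log10(a*L^2/(2*lambda)) = 10*log10(1.65*51^2/(2*0.33333)) = 38.09

38.09 dB


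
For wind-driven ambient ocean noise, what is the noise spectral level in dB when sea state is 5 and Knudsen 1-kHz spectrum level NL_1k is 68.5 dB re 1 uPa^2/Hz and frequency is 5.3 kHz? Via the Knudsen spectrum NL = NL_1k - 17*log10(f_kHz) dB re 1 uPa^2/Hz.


NL = NL_1k - 17*log10(f_kHz) = 68.5 - 17*log10(5.3) = 68.5 - (12.31) = 56.19

56.19 dB


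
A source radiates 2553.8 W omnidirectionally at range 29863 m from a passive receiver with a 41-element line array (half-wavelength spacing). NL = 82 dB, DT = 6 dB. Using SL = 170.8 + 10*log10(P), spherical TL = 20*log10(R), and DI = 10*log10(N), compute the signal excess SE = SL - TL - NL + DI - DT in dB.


Step 1: SL = 170.8 + 10*log10(2553.8) = 204.87 dB
Step 2: TL = 20*log10(29863) = 89.5 dB
Step 3: DI = 10*log10(41) = 16.13 dB
Step 4: SE = SL - TL - NL + DI - DT = 204.87 - 89.5 - 82 + 16.13 - 6 = 43.5

43.5 dB


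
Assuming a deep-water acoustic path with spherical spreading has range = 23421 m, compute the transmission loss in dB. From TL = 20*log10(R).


TL = 20*log10(23421) = 87.39

87.39 dB


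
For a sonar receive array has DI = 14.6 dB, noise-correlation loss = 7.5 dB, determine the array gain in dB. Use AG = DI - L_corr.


AG = DI - L_corr = 14.6 - 7.5 = 7.1

7.1 dB


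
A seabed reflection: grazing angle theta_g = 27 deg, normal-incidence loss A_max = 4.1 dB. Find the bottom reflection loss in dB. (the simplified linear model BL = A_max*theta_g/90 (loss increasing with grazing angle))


1.23 dB


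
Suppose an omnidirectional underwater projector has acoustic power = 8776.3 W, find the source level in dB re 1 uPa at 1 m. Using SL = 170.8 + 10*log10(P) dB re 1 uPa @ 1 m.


SL = 170.8 + 10*log10(8776.3) = 170.8 + 39.43 = 210.23

210.23 dB


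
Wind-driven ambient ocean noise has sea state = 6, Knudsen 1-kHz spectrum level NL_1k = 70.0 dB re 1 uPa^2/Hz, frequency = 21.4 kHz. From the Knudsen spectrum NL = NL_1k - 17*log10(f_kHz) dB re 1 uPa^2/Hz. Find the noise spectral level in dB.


NL = NL_1k - 17*log10(f_kHz) = 70.0 - 17*log10(21.4) = 70.0 - (22.62) = 47.38

47.38 dB


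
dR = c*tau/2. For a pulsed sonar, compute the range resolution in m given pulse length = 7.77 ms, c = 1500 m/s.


dR = c*tau/2 = 1500 * 7.77e-3 / 2 = 5.8275

5.8275 m


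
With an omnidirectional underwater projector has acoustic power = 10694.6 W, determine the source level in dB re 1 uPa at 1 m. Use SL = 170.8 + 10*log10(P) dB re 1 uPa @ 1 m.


211.09 dB


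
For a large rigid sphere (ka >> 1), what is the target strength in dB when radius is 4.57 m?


TS = 10*log10(4.57^2 / 4) = 10*log10(5.221225) = 7.18

7.18 dB


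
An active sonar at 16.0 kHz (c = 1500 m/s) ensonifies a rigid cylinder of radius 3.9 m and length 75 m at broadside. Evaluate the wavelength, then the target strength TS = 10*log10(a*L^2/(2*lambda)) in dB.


Step 1: lambda = c/f = 1500/16000 = 0.09375 m
Step 2: TS = 10*log10(a*L^2/(2*lambda)) = 10*log10(3.9*75^2/(2*0.09375)) = 50.68

50.68 dB


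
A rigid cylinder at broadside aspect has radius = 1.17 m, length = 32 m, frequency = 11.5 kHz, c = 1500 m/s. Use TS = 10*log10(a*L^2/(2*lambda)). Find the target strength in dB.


lambda = 1500/11500 = 0.13043 m
TS = 10*log10(1.17*32^2/(2*0.13043)) = 36.62

36.62 dB


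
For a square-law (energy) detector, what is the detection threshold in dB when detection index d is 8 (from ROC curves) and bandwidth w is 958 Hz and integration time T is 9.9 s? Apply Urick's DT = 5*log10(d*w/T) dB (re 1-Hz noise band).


DT = 5*log10(d*w/T) = 5*log10(8 * 958 / 9.9) = 5*log10(774.14) = 14.44

14.44 dB


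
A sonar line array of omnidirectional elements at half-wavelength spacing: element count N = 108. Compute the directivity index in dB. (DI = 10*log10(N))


DI = 10*log10(108) = 20.33

20.33 dB


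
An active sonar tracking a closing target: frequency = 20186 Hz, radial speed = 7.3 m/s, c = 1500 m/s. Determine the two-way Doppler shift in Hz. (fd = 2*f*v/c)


fd = 2*f*v/c = 2 * 20186 * 7.3 / 1500 = 196.48

196.48 Hz


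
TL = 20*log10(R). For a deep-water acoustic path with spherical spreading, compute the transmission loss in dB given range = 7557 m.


77.57 dB


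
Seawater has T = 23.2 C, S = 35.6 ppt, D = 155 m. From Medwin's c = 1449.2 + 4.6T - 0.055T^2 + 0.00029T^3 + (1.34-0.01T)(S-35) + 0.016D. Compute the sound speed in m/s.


c = 1449.2 + 4.6*23.2 - 0.055*23.2^2 + 0.00029*23.2^3 + (1.34 - 0.01*23.2)*(35.6 - 35) + 0.016*155 = 1533.08

1533.08 m/s


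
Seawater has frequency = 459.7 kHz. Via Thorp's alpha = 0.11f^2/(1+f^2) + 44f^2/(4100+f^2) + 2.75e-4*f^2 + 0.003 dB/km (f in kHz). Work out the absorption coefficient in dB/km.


f^2 = 211324.09
alpha = 0.11*211324.09/(1+211324.09) + 44*211324.09/(4100+211324.09) + 2.75e-4*211324.09 + 0.003 = 101.39

101.39 dB/km


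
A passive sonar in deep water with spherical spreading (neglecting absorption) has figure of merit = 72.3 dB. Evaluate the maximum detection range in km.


At max range FOM = TL, so 20*log10(R) = 72.3
R = 10^(72.3/20) = 4120.98 m = 4.12 km

4.12 km


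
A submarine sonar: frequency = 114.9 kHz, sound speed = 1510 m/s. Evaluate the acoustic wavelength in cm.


lambda = c/f = 1510 / 114900 = 0.0131 m = 1.31 cm

1.31 cm


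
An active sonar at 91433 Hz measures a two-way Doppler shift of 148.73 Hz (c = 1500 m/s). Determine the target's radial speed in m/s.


From fd = 2*f*v/c, v = c*fd/(2*f) = 1500 * 148.73 / (2*91433) = 1.22

1.22 m/s


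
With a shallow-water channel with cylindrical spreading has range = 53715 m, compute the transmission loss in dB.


TL = 10*log10(53715) = 47.3

47.3 dB


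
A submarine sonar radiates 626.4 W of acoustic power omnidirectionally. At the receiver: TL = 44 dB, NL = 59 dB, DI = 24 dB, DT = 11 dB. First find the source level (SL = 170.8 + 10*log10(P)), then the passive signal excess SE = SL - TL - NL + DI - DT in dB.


Step 1: SL = 170.8 + 10*log10(626.4) = 198.77 dB
Step 2: SE = SL - TL - NL + DI - DT = 198.77 - 44 - 59 + 24 - 11 = 108.77

108.77 dB


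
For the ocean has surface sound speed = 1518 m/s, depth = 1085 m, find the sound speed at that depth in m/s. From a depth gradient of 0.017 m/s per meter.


c = 1518 + 0.017 * 1085 = 1536.445

1536.445 m/s


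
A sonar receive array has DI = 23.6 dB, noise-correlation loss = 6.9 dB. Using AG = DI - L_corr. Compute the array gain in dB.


AG = DI - L_corr = 23.6 - 6.9 = 16.7

16.7 dB


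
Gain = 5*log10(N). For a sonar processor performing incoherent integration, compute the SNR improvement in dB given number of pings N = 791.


Gain = 5*log10(791) = 14.49

14.49 dB


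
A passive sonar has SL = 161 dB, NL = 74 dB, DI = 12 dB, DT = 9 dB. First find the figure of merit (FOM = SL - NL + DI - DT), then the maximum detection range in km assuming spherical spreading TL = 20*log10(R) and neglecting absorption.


Step 1: FOM = SL - NL + DI - DT = 161 - 74 + 12 - 9 = 90 dB
Step 2: at max range FOM = TL = 20*log10(R), so R = 10^(90/20) = 31622.78 m = 31.62 km

31.62 km


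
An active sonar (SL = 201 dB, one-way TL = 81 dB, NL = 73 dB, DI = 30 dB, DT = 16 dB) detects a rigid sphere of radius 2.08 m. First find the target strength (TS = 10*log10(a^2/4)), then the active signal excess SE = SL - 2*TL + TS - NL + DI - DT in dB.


Step 1: TS = 10*log10(2.08^2/4) = 0.34 dB
Step 2: SE = SL - 2*TL + TS - NL + DI - DT = 201 - 2*81 + (0.34) - 73 + 30 - 16 = -19.66

-19.66 dB


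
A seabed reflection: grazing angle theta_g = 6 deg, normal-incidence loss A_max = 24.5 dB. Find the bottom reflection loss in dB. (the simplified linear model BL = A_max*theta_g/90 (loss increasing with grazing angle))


BL = A_max * theta_g / 90 = 24.5 * 6 / 90 = 1.63

1.63 dB


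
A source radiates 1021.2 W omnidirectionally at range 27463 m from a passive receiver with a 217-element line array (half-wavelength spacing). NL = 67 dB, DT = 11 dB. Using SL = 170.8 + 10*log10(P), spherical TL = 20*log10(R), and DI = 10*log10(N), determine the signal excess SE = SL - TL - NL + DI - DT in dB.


Step 1: SL = 170.8 + 10*log10(1021.2) = 200.89 dB
Step 2: TL = 20*log10(27463) = 88.77 dB
Step 3: DI = 10*log10(217) = 23.36 dB
Step 4: SE = SL - TL - NL + DI - DT = 200.89 - 88.77 - 67 + 23.36 - 11 = 57.48

57.48 dB


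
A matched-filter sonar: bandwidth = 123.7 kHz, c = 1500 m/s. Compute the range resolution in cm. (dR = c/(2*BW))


dR = c/(2*BW) = 1500 / (2 * 123.7e3) = 0.0061 m = 0.61 cm

0.61 cm


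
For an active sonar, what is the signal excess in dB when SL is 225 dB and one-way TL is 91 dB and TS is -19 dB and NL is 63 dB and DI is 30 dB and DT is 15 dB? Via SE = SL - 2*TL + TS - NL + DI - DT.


SE = SL - 2*TL + TS - NL + DI - DT = 225 - 2*91 + (-19) - 63 + 30 - 15 = -24

-24 dB


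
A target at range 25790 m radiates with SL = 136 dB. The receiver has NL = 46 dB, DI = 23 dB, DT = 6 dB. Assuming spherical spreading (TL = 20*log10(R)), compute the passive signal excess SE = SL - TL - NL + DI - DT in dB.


18.77 dB


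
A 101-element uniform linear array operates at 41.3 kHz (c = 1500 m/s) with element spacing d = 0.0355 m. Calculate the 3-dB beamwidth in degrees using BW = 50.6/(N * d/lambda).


0.51 deg


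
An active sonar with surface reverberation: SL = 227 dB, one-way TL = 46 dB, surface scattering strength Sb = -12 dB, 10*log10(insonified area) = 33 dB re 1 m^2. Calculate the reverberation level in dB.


156 dB


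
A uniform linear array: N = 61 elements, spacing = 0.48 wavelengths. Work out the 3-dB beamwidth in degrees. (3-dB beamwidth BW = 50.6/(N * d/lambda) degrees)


1.73 deg


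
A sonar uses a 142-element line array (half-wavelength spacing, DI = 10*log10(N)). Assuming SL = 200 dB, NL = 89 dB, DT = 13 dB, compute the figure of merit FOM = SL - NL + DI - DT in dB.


Step 1: DI = 10*log10(142) = 21.52 dB
Step 2: FOM = SL - NL + DI - DT = 200 - 89 + 21.52 - 13 = 119.52

119.52 dB


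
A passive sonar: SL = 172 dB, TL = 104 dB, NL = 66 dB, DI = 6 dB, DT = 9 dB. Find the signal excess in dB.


SE = SL - TL - NL + DI - DT = 172 - 104 - 66 + 6 - 9 = -1

-1 dB


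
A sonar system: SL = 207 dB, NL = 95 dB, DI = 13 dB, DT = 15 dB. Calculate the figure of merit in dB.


110 dB


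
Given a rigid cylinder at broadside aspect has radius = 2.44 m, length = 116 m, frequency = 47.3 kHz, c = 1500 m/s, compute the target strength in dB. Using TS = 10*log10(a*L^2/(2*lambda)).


lambda = 1500/47300 = 0.03171 m
TS = 10*log10(2.44*116^2/(2*0.03171)) = 57.14

57.14 dB


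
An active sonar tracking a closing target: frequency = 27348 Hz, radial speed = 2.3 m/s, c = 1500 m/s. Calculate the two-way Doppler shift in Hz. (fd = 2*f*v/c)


fd = 2*f*v/c = 2 * 27348 * 2.3 / 1500 = 83.87

83.87 Hz


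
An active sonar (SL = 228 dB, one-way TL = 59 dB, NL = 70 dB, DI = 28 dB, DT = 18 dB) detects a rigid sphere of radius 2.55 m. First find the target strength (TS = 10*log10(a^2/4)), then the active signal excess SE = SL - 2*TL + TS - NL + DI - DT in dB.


Step 1: TS = 10*log10(2.55^2/4) = 2.11 dB
Step 2: SE = SL - 2*TL + TS - NL + DI - DT = 228 - 2*59 + (2.11) - 70 + 28 - 18 = 52.11

52.11 dB


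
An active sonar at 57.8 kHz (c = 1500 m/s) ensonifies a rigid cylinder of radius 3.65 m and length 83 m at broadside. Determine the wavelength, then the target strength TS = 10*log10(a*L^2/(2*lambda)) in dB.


Step 1: lambda = c/f = 1500/57800 = 0.02595 m
Step 2: TS = 10*log10(a*L^2/(2*lambda)) = 10*log10(3.65*83^2/(2*0.02595)) = 56.85

56.85 dB


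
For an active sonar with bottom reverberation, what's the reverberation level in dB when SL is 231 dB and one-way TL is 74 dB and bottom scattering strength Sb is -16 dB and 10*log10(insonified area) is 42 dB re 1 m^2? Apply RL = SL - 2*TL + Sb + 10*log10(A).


109 dB


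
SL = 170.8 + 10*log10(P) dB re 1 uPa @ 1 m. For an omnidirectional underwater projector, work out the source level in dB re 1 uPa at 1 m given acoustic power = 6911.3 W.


SL = 170.8 + 10*log10(6911.3) = 170.8 + 38.4 = 209.2

209.2 dB


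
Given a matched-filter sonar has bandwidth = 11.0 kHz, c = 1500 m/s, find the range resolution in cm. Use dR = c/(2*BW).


dR = c/(2*BW) = 1500 / (2 * 11.0e3) = 0.0682 m = 6.82 cm

6.82 cm


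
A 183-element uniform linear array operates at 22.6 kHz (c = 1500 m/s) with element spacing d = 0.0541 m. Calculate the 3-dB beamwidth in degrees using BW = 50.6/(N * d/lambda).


Step 1: lambda = 1500/22600 = 0.06637 m
Step 2: d/lambda = 0.0541/0.06637 = 0.8151
Step 3: BW = 50.6/(N * d/lambda) = 50.6/(183 * 0.8151) = 0.34

0.34 deg


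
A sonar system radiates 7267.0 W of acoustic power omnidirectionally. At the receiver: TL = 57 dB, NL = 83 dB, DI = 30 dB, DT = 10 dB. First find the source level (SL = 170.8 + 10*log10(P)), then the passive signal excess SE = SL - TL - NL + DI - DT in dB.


Step 1: SL = 170.8 + 10*log10(7267.0) = 209.41 dB
Step 2: SE = SL - TL - NL + DI - DT = 209.41 - 57 - 83 + 30 - 10 = 89.41

89.41 dB


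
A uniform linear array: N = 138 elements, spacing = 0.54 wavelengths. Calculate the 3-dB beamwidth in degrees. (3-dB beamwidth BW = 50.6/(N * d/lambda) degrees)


BW = 50.6 / (138 * 0.54) = 50.6 / 74.52 = 0.68

0.68 deg


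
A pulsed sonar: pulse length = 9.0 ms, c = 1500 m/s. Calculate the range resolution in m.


dR = c*tau/2 = 1500 * 9.0e-3 / 2 = 6.75

6.75 m


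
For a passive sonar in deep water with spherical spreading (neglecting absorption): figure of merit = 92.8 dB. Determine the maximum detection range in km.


At max range FOM = TL, so 20*log10(R) = 92.8
R = 10^(92.8/20) = 43651.58 m = 43.65 km

43.65 km


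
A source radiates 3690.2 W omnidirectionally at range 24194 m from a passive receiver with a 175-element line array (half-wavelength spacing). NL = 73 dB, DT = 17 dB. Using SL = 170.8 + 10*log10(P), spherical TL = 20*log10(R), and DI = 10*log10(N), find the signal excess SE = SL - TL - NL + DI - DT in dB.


Step 1: SL = 170.8 + 10*log10(3690.2) = 206.47 dB
Step 2: TL = 20*log10(24194) = 87.67 dB
Step 3: DI = 10*log10(175) = 22.43 dB
Step 4: SE = SL - TL - NL + DI - DT = 206.47 - 87.67 - 73 + 22.43 - 17 = 51.23

51.23 dB


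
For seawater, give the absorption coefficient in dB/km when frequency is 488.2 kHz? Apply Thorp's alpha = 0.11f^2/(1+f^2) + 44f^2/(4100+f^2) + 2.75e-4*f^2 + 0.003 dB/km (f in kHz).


f^2 = 238339.24
alpha = 0.11*238339.24/(1+238339.24) + 44*238339.24/(4100+238339.24) + 2.75e-4*238339.24 + 0.003 = 108.912

108.912 dB/km


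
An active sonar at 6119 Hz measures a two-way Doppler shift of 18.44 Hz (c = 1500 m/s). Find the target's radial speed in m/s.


From fd = 2*f*v/c, v = c*fd/(2*f) = 1500 * 18.44 / (2*6119) = 2.26

2.26 m/s


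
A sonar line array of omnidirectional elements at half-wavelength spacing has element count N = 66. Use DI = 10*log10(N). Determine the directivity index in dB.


DI = 10*log10(66) = 18.2

18.2 dB


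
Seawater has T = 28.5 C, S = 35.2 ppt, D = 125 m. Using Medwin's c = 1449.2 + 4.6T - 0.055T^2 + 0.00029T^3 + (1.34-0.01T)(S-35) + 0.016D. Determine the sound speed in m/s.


c = 1449.2 + 4.6*28.5 - 0.055*28.5^2 + 0.00029*28.5^3 + (1.34 - 0.01*28.5)*(35.2 - 35) + 0.016*125 = 1544.55

1544.55 m/s


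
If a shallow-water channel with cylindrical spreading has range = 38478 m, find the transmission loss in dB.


TL = 10*log10(38478) = 45.85

45.85 dB


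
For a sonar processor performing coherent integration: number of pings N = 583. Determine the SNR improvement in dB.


27.66 dB


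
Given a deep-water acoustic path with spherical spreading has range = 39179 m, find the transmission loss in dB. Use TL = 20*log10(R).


91.86 dB


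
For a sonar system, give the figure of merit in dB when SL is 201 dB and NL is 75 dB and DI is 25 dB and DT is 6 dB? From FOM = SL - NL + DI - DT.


FOM = SL - NL + DI - DT = 201 - 75 + 25 - 6 = 145

145 dB


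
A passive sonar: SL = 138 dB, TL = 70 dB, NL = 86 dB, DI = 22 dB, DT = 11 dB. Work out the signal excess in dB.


SE = SL - TL - NL + DI - DT = 138 - 70 - 86 + 22 - 11 = -7

-7 dB
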